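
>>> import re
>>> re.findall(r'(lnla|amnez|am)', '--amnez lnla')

`|` is ordered: at each position the engine commits to the first alternative that works.
One capturing group, so `findall` returns just the captured substring from each match — 2 in all.

['amnez', 'lnla']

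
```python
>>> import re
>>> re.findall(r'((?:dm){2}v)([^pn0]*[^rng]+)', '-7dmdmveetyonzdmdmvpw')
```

[('dmdmv', 'eetyo'), ('dmdmv', 'pw')]

This matches the literal 'dm' repeated 2 times, then a literal 'v' (captured); then zero or more of any character except [pn0], then one or more of any character except [rng] (captured).
Walking the string: at [2:12] match 'dmdmveetyo', groups = ('dmdmv', 'eetyo'); at [14:21] match 'dmdmvpw', groups = ('dmdmv', 'pw').
2 groups means each result is a tuple of 2 captured strings — 2 here.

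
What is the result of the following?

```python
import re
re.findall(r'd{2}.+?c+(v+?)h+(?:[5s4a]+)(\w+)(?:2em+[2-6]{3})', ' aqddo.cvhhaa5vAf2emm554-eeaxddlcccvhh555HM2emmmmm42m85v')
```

[('v', 'vAf')]

With 2 capturing groups, `findall` returns a 2-tuple per match.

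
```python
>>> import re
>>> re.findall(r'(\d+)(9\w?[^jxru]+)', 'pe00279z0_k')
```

[('0027', '9z0_k')]

The pattern matches one or more of a digit (captured); then the literal '9', then optionally a word character, then one or more of any character except [jxru] (captured).
Matches: at [2:11] match '00279z0_k', groups = ('0027', '9z0_k').
`findall` packs the 2 group values into a tuple for every match.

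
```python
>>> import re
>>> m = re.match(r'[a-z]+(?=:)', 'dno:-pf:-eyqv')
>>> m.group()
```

'dno'

With `match`, the pattern is implicitly anchored at the beginning.
The match spans [0:3] → 'dno'.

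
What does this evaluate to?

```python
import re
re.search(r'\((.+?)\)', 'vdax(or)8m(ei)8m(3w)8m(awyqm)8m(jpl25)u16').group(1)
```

Because the quantifier is non-greedy, it stops expanding at the earliest point where the rest of the pattern can succeed.
Unlike `match`, `search` isn't anchored — it looks for the pattern anywhere in the string.
The match spans [4:8] → '(or)'.
Captured: group 1 = 'or'.

'or'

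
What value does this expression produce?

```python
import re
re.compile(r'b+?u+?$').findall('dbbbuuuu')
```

['bbbuuuu']

`findall` yields the raw match text (1 of them) because the pattern has no groups.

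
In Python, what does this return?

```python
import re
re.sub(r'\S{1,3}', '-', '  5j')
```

Each match is replaced by '-'.

'  -'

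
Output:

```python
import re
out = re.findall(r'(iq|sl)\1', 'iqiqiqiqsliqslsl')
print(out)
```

`\1` has to match the exact text group 1 already captured.
One capturing group, so `findall` returns just the captured substring from each match — 3 in all.

['iq', 'iq', 'sl']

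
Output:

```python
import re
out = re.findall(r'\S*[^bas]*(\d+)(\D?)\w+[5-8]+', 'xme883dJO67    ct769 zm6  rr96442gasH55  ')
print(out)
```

This matches zero or more of a non-whitespace character, then zero or more of any character except [bas]; then one or more of a digit (captured); then optionally a non-digit (captured); then one or more of a word character; then one or more of a character in [5-8].
Matches: at [0:39] match 'xme883dJO67    ct769 zm6  rr96442gasH55', groups = ('2', 'g').
`findall` packs the 2 group values into a tuple for every match.

[('2', 'g')]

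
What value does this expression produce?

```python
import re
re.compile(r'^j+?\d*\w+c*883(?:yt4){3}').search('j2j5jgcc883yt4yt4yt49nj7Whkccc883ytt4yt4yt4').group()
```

This matches anchored at the start of the string; then one or more of a literal 'j' (lazy), then zero or more of a digit; then one or more of a word character; then zero or more of a literal 'c', then the literal '883', then the literal 'yt4' repeated 3 times.
The match spans [0:20] → 'j2j5jgcc883yt4yt4yt4'.

'j2j5jgcc883yt4yt4yt4'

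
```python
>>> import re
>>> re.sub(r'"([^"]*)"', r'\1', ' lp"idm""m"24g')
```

' lpidmm24g'

Matches: at [3:8] → '"idm"'; at [8:11] → '"m"'.
`\1` in the replacement pulls in group 1's text for each match.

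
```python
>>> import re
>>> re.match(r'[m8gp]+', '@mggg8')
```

None

This matches one or more of one of [m8gp].
`match` is anchored at position 0; if the pattern doesn't fit there, it returns None.
Here the pattern fails at index 0, so the call returns None.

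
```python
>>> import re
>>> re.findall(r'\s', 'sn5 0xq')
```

[' ']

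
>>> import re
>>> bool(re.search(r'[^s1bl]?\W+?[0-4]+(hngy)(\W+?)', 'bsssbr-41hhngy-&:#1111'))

False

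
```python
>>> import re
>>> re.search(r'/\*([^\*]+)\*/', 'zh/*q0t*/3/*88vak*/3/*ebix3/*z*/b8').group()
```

The match spans [2:9] → '/*q0t*/'.

'/*q0t*/'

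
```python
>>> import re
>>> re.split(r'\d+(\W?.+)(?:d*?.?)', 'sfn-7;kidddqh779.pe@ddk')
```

`re.split` interleaves the captured-group text with the surrounding fragments.

['sfn-', ';kidddqh779.pe@ddk', '']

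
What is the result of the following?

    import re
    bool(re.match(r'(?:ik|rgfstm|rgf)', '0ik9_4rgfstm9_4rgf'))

False

With `match`, the pattern is implicitly anchored at the beginning.
Here position 0 doesn't satisfy it, so the call returns None, and `bool(None)` is False.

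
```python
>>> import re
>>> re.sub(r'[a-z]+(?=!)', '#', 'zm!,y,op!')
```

The `(?=…)`/`(?<=…)` assertion just peeks at neighbouring text; it doesn't advance the match position.
Matches: at [0:2] → 'zm'; at [6:8] → 'op'.
Every occurrence is swapped for '#'.

'#!,y,#!'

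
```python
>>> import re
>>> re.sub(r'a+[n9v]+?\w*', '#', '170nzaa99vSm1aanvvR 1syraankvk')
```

'170nz# 1syr#'

This matches one or more of a literal 'a'; then one or more of one of [n9v] (lazy), then zero or more of a word character.
`sub` substitutes '#' at each match site.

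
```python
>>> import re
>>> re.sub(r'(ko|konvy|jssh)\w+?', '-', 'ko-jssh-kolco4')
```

'ko-jssh--co4'

Each match is replaced by '-'.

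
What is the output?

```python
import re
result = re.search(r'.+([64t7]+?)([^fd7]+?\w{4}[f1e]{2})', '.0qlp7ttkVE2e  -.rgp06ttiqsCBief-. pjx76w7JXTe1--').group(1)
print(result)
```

Pattern: one or more of any character; then one or more of one of [64t7] (lazy) (captured); then one or more of any character except [fd7] (lazy), then exactly 4 of a word character, then exactly 2 of one of [f1e] (captured).
`re.search` scans for the first position where the pattern succeeds.
The match spans [0:47] → '.0qlp7ttkVE2e  -.rgp06ttiqsCBief-. pjx76w7JXTe1'.
Captured: group 1 = '6', group 2 = 'w7JXTe1'.

6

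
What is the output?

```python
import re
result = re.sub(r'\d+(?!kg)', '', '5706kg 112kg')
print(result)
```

The negative lookahead/lookbehind blocks any match where the forbidden context is present.
Matches: at [0:3] → '570'; at [7:9] → '11'.
Each match is replaced by ''.

6kg 2kg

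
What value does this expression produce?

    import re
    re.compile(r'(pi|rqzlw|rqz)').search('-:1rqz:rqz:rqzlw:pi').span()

(3, 6)

The match spans [3:6] → 'rqz'.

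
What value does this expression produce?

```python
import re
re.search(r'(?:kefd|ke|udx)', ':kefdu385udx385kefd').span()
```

(1, 5)

Branches in `(...|...)` are attempted left-to-right; the first branch that allows the whole pattern to succeed is taken.
Unlike `match`, `search` isn't anchored — it looks for the pattern anywhere in the string.
The match spans [1:5] → 'kefd'.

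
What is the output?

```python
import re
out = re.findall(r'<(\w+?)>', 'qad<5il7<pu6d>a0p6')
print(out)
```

['pu6d']

`findall` collects group 1 from the one match (1 total).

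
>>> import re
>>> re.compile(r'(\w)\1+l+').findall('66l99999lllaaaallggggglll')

The backreference `\1` re-matches whatever the first group consumed, character for character.
Matches: at [0:3] match '66l', group 1 = '6'; at [3:11] match '99999lll', group 1 = '9'; at [11:17] match 'aaaall', group 1 = 'a'; at [17:25] match 'ggggglll', group 1 = 'g'.
With a single group, `findall` returns only what that group captured — 4 items.

['6', '9', 'a', 'g']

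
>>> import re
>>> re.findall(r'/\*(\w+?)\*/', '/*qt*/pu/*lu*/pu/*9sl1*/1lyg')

Walking the string: at [0:6] match '/*qt*/', group 1 = 'qt'; at [8:14] match '/*lu*/', group 1 = 'lu'; at [16:24] match '/*9sl1*/', group 1 = '9sl1'.
One capturing group, so `findall` returns just the captured substring from each match — 3 in all.

['qt', 'lu', '9sl1']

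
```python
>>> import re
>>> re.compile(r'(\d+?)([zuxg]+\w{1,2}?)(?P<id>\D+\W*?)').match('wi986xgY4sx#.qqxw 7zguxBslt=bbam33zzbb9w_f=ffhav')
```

This matches one or more of a digit (lazy) (captured); then one or more of one of [zuxg], then 1 to 2 of a word character (lazy) (captured); then one or more of a non-digit, then zero or more of a non-word character (lazy) (captured as 'id').
With `match`, the pattern is implicitly anchored at the beginning.
Here the pattern fails at index 0, so the call returns None.

None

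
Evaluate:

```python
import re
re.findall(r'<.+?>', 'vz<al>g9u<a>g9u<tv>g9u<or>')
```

['<al>', '<a>', '<tv>', '<or>']

Lazy quantifiers expand one character at a time until the remainder of the pattern can match.
Walking the string: at [2:6] → '<al>'; at [9:12] → '<a>'; at [15:19] → '<tv>'; at [22:26] → '<or>'.
Since nothing is captured, `findall` lists the 4 matched substrings directly.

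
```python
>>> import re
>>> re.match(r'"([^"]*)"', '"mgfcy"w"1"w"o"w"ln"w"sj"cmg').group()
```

'"mgfcy"'

`re.match` only tries the pattern at the start of the string.
The match spans [0:7] → '"mgfcy"'.
Captured: group 1 = 'mgfcy'.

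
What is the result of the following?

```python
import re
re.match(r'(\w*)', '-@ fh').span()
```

With `match`, the pattern is implicitly anchored at the beginning.
The match spans [0:0] → ''.

(0, 0)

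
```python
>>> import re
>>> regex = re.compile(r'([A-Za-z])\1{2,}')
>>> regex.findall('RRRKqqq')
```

['R', 'q']

`\1` is not a pattern — it's the concrete string captured by group 1, re-applied verbatim.
With a single group, `findall` returns only what that group captured — 2 items.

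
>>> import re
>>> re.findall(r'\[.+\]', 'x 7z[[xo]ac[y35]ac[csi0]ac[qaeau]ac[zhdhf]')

Walking the string: at [4:42] → '[[xo]ac[y35]ac[csi0]ac[qaeau]ac[zhdhf]'.
No capturing groups, so `findall` returns the 1 full match string.

['[[xo]ac[y35]ac[csi0]ac[qaeau]ac[zhdhf]']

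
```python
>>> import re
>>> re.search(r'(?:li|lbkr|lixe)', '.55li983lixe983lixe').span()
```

(3, 5)

Unlike `match`, `search` isn't anchored — it looks for the pattern anywhere in the string.
The match spans [3:5] → 'li'.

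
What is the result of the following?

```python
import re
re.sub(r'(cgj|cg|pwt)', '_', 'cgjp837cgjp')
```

'_p837_p'

Branches in `(...|...)` are attempted left-to-right; the first branch that allows the whole pattern to succeed is taken.
`sub` substitutes '_' at each match site.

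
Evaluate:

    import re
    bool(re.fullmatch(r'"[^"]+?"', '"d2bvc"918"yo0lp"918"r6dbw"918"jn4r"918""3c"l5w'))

False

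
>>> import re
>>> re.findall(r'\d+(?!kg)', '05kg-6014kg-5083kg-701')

['0', '601', '508', '701']

`(?!…)`/`(?<!…)` only lets a position through if the neighbouring text does NOT match; no characters are consumed.
Matches: at [0:1] → '0'; at [5:8] → '601'; at [12:15] → '508'; at [19:22] → '701'.
With no groups in the pattern, `findall` gives back each whole match — 4 here.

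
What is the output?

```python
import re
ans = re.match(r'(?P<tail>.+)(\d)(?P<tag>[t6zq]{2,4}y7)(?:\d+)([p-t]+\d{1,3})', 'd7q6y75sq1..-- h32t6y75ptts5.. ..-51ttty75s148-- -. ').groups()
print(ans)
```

Pattern: one or more of any character (captured as 'tail'); then a digit (captured); then 2 to 4 of one of [t6zq], then the literal 'y7' (captured as 'tag'); then one or more of a digit (non-capturing group); then one or more of a character in [p-t], then 1 to 3 of a digit (captured).
`re.match` won't scan ahead — the pattern has to work from the very first character.
The match spans [0:46] → 'd7q6y75sq1..-- h32t6y75ptts5.. ..-51ttty75s148'.
Captured: group 1 = 'd7q6y75sq1..-- h32t6y75ptts5.. ..-5', group 2 = '1', group 3 = 'ttty7', group 4 = 's148'.

('d7q6y75sq1..-- h32t6y75ptts5.. ..-5', '1', 'ttty7', 's148')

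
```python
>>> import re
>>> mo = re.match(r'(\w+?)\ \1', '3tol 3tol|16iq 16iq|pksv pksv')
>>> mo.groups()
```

A backreference is literal: `\1` must see the identical characters the first group matched.
`re.match` only tries the pattern at the start of the string.
The match spans [0:9] → '3tol 3tol'.
Captured: group 1 = '3tol'.

('3tol',)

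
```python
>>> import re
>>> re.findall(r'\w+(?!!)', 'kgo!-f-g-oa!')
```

['kg', 'f', 'g', 'o']

A negative assertion filters positions out without eating any characters.
Since nothing is captured, `findall` lists the 4 matched substrings directly.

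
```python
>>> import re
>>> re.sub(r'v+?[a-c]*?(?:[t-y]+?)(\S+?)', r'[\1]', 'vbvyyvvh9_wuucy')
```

'[y]y[h]9_wuucy'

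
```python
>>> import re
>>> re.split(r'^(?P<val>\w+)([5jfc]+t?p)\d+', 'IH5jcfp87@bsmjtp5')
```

['', 'IH5jc', 'fp', '@bsmjtp5']

The pattern matches anchored at the start of the string; then one or more of a word character (captured as 'val'); then one or more of one of [5jfc], then optionally the literal 't', then a literal 'p' (captured); then one or more of a digit.
`re.split` interleaves the captured-group text with the surrounding fragments.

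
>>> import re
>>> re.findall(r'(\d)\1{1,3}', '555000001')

['5', '0']

A backreference is literal: `\1` must see the identical characters the first group matched.
Because there's exactly one group, `findall` drops the full match and keeps group 1 from each hit.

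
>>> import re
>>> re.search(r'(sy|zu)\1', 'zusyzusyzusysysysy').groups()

The match spans [10:14] → 'sysy'.
Captured: group 1 = 'sy'.

('sy',)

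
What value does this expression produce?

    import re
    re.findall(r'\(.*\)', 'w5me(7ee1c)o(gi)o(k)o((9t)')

['(7ee1c)o(gi)o(k)o((9t)']

Matches: at [4:26] → '(7ee1c)o(gi)o(k)o((9t)'.
No capturing groups, so `findall` returns the 1 full match string.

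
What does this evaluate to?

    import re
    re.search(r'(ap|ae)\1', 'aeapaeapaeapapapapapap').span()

(10, 14)

After group 1 captures some text, `\1` only succeeds where that same text appears again.
`re.search` scans for the first position where the pattern succeeds.
The match spans [10:14] → 'apap'.
Captured: group 1 = 'ap'.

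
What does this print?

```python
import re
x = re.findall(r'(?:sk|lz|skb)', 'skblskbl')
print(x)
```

Branches in `(...|...)` are attempted left-to-right; the first branch that allows the whole pattern to succeed is taken.
Walking the string: at [0:2] → 'sk'; at [4:6] → 'sk'.
With no groups in the pattern, `findall` gives back each whole match — 2 here.

['sk', 'sk']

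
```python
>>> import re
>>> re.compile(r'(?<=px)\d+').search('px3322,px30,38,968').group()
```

'3322'

The `(?=…)`/`(?<=…)` assertion just peeks at neighbouring text; it doesn't advance the match position.
`re.search` tries every starting position until one works.
The match spans [2:6] → '3322'.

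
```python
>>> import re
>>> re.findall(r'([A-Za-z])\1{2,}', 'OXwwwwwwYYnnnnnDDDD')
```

`\1` has to match the exact text group 1 already captured.
Matches: at [2:8] match 'wwwwww', group 1 = 'w'; at [10:15] match 'nnnnn', group 1 = 'n'; at [15:19] match 'DDDD', group 1 = 'D'.
Because there's exactly one group, `findall` drops the full match and keeps group 1 from each hit.

['w', 'n', 'D']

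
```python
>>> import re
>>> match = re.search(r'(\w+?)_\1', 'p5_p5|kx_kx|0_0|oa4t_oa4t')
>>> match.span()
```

(0, 5)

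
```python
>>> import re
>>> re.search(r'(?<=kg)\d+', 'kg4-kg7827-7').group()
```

'4'

The `(?=…)`/`(?<=…)` assertion just peeks at neighbouring text; it doesn't advance the match position.
Unlike `match`, `search` isn't anchored — it looks for the pattern anywhere in the string.
The match spans [2:3] → '4'.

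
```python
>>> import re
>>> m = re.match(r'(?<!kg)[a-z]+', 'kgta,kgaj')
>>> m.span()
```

(0, 4)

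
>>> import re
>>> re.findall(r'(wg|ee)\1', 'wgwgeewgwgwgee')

['wg', 'wg']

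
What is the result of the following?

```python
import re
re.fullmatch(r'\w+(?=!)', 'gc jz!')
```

`re.fullmatch` requires the pattern to consume the entire string.
Here there's no way to consume every character, so the call returns None.

None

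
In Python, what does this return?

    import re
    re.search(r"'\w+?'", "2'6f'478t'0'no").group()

"'6f'"

The match spans [1:5] → "'6f'".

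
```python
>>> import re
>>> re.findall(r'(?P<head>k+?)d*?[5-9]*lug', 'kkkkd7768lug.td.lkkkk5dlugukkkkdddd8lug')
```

['kkkk', 'kkkk']

Because there's exactly one group, `findall` drops the full match and keeps group 1 from each hit.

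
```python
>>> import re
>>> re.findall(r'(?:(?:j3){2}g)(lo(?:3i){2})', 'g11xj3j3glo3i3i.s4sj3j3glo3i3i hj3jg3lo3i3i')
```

['lo3i3i', 'lo3i3i']

Because there's exactly one group, `findall` drops the full match and keeps group 1 from each hit.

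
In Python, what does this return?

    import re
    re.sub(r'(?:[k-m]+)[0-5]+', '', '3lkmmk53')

'3'

Pattern: one or more of a character in [k-m] (non-capturing group); then one or more of a character in [0-5].
Matches: at [1:8] → 'lkmmk53'.
`sub` substitutes '' at each match site.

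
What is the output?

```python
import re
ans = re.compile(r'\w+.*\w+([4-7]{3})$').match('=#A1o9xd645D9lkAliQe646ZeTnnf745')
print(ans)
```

None

The pattern matches one or more of a word character, then zero or more of any character; then one or more of a word character; then exactly 3 of a character in [4-7] (captured); then anchored at the end.
`re.match` only tries the pattern at the start of the string.
Here the string doesn't start with a match, so the call returns None.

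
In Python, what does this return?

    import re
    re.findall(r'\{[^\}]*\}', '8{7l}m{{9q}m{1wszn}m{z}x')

Walking the string: at [1:5] → '{7l}'; at [6:11] → '{{9q}'; at [12:19] → '{1wszn}'; at [20:23] → '{z}'.
With no groups in the pattern, `findall` gives back each whole match — 4 here.

['{7l}', '{{9q}', '{1wszn}', '{z}']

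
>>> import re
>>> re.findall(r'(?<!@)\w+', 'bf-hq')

['bf', 'hq']

The negative lookaround is zero-width — it rules out positions where the adjacent text would match, without consuming anything.
No capturing groups, so `findall` returns the 2 full match strings.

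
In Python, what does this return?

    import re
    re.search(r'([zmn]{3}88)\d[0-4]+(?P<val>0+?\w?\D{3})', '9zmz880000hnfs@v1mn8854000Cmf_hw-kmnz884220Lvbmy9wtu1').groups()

The match spans [1:14] → 'zmz880000hnfs'.
Captured: group 1 = 'zmz88', group 2 = '0hnfs'.

('zmz88', '0hnfs')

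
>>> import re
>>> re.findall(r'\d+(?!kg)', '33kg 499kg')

['3', '49']

The negative lookaround is zero-width — it rules out positions where the adjacent text would match, without consuming anything.
Scanning left to right: at [0:1] → '3'; at [5:7] → '49'.
With no groups in the pattern, `findall` gives back each whole match — 2 here.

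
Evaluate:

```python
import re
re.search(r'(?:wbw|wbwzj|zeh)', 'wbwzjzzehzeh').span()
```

Alternation isn't longest-match — the leftmost alternative that fits at this position is chosen.
The match spans [0:3] → 'wbw'.

(0, 3)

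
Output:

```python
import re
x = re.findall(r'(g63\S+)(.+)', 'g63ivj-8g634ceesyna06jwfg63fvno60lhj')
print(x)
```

This matches the literal 'g63', then one or more of a non-whitespace character (captured); then one or more of any character (captured).
Scanning left to right: at [0:36] match 'g63ivj-8g634ceesyna06jwfg63fvno60lhj', groups = ('g63ivj-8g634ceesyna06jwfg63fvno60lh', 'j').
`findall` packs the 2 group values into a tuple for every match.

[('g63ivj-8g634ceesyna06jwfg63fvno60lh', 'j')]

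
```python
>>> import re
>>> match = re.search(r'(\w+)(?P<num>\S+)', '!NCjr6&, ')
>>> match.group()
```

'NCjr6&,'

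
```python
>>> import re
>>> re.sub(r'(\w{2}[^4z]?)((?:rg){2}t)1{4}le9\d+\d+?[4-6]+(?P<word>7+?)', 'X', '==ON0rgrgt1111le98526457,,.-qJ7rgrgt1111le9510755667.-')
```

`sub` substitutes 'X' at each match site.

'==X,,.-X.-'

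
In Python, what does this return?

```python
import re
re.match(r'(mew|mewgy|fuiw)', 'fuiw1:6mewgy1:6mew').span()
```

(0, 4)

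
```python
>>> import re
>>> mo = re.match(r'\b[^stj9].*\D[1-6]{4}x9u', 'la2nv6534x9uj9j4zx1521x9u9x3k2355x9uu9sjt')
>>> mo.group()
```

'la2nv6534x9uj9j4zx1521x9u9x3k2355x9u'

`re.match` won't scan ahead — the pattern has to work from the very first character.
The match spans [0:36] → 'la2nv6534x9uj9j4zx1521x9u9x3k2355x9u'.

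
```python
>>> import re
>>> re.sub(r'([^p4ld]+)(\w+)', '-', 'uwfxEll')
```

'-'

This matches one or more of any character except [p4ld] (captured); then one or more of a word character (captured).
Each match is replaced by '-'.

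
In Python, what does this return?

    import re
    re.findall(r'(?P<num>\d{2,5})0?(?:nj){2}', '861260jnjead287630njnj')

['28763']

Pattern: 2 to 5 of a digit (captured as 'num'); then optionally the literal '0', then the literal 'nj' repeated 2 times.
Walking the string: at [12:22] match '287630njnj', group 1 = '28763'.
Because there's exactly one group, `findall` drops the full match and keeps group 1 from the one hit.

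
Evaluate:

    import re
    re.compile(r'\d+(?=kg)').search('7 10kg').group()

'10'

The lookaround is zero-width — it requires the adjacent text to match without consuming it, so the asserted text isn't part of the match.
Unlike `match`, `search` isn't anchored — it looks for the pattern anywhere in the string.
The match spans [2:4] → '10'.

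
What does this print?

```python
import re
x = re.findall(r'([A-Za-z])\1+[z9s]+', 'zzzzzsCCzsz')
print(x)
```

`\1` has to match the exact text group 1 already captured.
One capturing group, so `findall` returns just the captured substring from each match — 2 in all.

['z', 'C']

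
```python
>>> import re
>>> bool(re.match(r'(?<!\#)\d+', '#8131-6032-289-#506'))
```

`re.match` won't scan ahead — the pattern has to work from the very first character.
Here position 0 doesn't satisfy it, so the call returns None, and `bool(None)` is False.

False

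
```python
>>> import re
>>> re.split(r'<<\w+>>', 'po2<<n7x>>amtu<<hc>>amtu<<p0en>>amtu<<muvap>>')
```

Matches to split on: at [3:10] → '<<n7x>>'; at [14:20] → '<<hc>>'; at [24:32] → '<<p0en>>'; at [36:45] → '<<muvap>>'.
`split` removes every match and returns the 5 fragments in between.

['po2', 'amtu', 'amtu', 'amtu', '']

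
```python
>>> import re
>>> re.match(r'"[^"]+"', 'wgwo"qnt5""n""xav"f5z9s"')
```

`re.match` only tries the pattern at the start of the string.
Here position 0 doesn't satisfy it, so the call returns None.

None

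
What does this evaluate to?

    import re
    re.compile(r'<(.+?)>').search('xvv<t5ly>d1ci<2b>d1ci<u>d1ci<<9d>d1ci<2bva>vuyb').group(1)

't5ly'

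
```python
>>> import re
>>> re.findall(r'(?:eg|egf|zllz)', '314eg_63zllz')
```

Scanning left to right: at [3:5] → 'eg'; at [8:12] → 'zllz'.
Since nothing is captured, `findall` lists the 2 matched substrings directly.

['eg', 'zllz']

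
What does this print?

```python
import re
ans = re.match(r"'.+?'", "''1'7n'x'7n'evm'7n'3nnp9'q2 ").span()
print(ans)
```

(0, 4)

Because the quantifier is non-greedy, it stops expanding at the earliest point where the rest of the pattern can succeed.
`match` is anchored at position 0; if the pattern doesn't fit there, it returns None.
The match spans [0:4] → "''1'".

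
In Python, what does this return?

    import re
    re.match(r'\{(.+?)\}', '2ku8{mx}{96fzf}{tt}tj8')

With `match`, the pattern is implicitly anchored at the beginning.
Here position 0 doesn't satisfy it, so the call returns None.

None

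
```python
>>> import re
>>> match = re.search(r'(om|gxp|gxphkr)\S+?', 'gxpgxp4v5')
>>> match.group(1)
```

'gxp'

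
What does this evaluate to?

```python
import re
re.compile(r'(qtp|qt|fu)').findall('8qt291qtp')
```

['qt', 'qtp']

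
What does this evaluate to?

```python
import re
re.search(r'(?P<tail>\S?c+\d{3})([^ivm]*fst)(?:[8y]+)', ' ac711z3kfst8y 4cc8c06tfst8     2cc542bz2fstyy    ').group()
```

Pattern: optionally a non-whitespace character, then one or more of the literal 'c', then exactly 3 of a digit (captured as 'tail'); then zero or more of any character except [ivm], then the literal 'fst' (captured); then one or more of one of [8y] (non-capturing group).
The match spans [1:46] → 'ac711z3kfst8y 4cc8c06tfst8     2cc542bz2fstyy'.

'ac711z3kfst8y 4cc8c06tfst8     2cc542bz2fstyy'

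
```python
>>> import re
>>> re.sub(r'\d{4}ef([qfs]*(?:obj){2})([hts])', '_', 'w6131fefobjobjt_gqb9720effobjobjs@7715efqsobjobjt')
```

'w6131fefobjobjt_gqb_@_'

Each match is replaced by '_'.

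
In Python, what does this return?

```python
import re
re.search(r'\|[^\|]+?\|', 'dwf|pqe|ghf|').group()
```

The match spans [3:8] → '|pqe|'.

'|pqe|'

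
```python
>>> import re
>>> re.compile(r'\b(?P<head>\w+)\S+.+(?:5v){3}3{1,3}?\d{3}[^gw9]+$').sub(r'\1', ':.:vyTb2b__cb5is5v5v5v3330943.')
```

Pattern: a word boundary (`\b`, zero-width); then one or more of a word character (captured as 'head'); then one or more of a non-whitespace character, then one or more of any character, then the literal '5v' repeated 3 times; then 1 to 3 of the literal '3' (lazy), then exactly 3 of a digit; then one or more of any character except [gw9]; then anchored at the end.
Matches: at [3:30] → 'vyTb2b__cb5is5v5v5v3330943.'.
The replacement refers to a captured group, so each match is rewritten using its own captured text.

':.:vyTb2b__cb5'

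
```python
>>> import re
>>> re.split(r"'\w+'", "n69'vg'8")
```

['n69', '8']

Matches to split on: at [3:7] → "'vg'".
Splitting on the pattern gives 2 pieces.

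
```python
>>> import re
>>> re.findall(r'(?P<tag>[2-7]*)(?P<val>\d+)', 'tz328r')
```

The pattern matches zero or more of a character in [2-7] (captured as 'tag'); then one or more of a digit (captured as 'val').
Scanning left to right: at [2:5] match '328', groups = ('32', '8').
With 2 capturing groups, `findall` returns a 2-tuple per match.

[('32', '8')]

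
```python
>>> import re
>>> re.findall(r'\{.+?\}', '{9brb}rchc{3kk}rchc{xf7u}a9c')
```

['{9brb}', '{3kk}', '{xf7u}']

Because the quantifier is non-greedy, it stops expanding at the earliest point where the rest of the pattern can succeed.
Matches: at [0:6] → '{9brb}'; at [10:15] → '{3kk}'; at [19:25] → '{xf7u}'.
With no groups in the pattern, `findall` gives back each whole match — 3 here.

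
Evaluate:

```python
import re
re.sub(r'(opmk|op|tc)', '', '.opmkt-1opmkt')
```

'.t-1t'

The regex engine tests alternatives in the order written; an earlier branch that matches wins even if a later one would match more.
Matches: at [1:5] → 'opmk'; at [8:12] → 'opmk'.
`sub` substitutes '' at each match site.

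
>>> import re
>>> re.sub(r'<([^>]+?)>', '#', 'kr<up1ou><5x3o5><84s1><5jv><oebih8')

'kr####<oebih8'

Matches: at [2:9] → '<up1ou>'; at [9:16] → '<5x3o5>'; at [16:22] → '<84s1>'; at [22:27] → '<5jv>'.
Each match is replaced by '#'.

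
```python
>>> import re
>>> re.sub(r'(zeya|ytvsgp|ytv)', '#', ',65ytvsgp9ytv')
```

',65#9#'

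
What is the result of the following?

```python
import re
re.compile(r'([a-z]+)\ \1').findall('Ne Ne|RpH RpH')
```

[]

After group 1 captures some text, `\1` only succeeds where that same text appears again.
Because there's exactly one group, `findall` drops the full match and keeps group 1 from each hit.
Nothing in the string satisfies the pattern, so the list is empty.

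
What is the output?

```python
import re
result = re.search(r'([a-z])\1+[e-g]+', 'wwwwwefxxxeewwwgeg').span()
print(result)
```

(0, 7)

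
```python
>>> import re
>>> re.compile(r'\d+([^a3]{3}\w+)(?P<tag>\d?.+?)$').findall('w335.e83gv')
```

[('.e83g', 'v')]

The pattern matches one or more of a digit; then exactly 3 of any character except [a3], then one or more of a word character (captured); then optionally a digit, then one or more of any character (lazy) (captured as 'tag'); then anchored at the end.
Matches: at [1:10] match '335.e83gv', groups = ('.e83g', 'v').
Multiple groups make `findall` return tuples — one 2-tuple for the one match.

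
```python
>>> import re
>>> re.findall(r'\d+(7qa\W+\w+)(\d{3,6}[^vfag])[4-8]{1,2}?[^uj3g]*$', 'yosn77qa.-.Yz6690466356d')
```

The pattern matches one or more of a digit; then the literal '7qa', then one or more of a non-word character, then one or more of a word character (captured); then 3 to 6 of a digit, then any character except [vfag] (captured); then 1 to 2 of a character in [4-8] (lazy), then zero or more of any character except [uj3g]; then anchored at the end.
Scanning left to right: at [4:24] match '77qa.-.Yz6690466356d', groups = ('7qa.-.Yz66904', '6635').
Multiple groups make `findall` return tuples — one 2-tuple for the one match.

[('7qa.-.Yz66904', '6635')]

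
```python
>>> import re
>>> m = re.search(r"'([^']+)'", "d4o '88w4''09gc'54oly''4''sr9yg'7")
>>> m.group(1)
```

'88w4'

The match spans [4:10] → "'88w4'".
Captured: group 1 = '88w4'.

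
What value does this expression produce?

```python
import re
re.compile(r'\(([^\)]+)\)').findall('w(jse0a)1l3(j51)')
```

Walking the string: at [1:8] match '(jse0a)', group 1 = 'jse0a'; at [11:16] match '(j51)', group 1 = 'j51'.
With a single group, `findall` returns only what that group captured — 2 items.

['jse0a', 'j51']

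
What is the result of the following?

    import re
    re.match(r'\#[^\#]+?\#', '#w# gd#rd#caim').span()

`match` is anchored at position 0; if the pattern doesn't fit there, it returns None.
The match spans [0:3] → '#w#'.

(0, 3)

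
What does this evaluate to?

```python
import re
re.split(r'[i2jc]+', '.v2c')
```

['.v', '']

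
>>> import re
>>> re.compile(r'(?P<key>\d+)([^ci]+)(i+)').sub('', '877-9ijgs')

This matches one or more of a digit (captured as 'key'); then one or more of any character except [ci] (captured); then one or more of a literal 'i' (captured).
Matches: at [0:6] → '877-9i'.
Each match is replaced by ''.

'jgs'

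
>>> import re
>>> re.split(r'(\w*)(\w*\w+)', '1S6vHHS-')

The pattern matches zero or more of a word character (captured); then zero or more of a word character, then one or more of a word character (captured).
Because the pattern has a capturing group, `split` also inserts each captured text between the pieces.

['', '1S6vHH', 'S', '-']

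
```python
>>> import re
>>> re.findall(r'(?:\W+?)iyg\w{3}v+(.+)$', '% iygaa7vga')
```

The pattern matches one or more of a non-word character (lazy) (non-capturing group); then the literal 'iyg', then exactly 3 of a word character, then one or more of the literal 'v'; then one or more of any character (captured); then anchored at the end.
Walking the string: at [0:11] match '% iygaa7vga', group 1 = 'ga'.
One capturing group, so `findall` returns just the captured substring from the one match — 1 in all.

['ga']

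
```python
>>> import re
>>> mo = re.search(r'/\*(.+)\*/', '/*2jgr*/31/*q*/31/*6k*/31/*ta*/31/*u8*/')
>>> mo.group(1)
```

The match spans [0:39] → '/*2jgr*/31/*q*/31/*6k*/31/*ta*/31/*u8*/'.
Captured: group 1 = '2jgr*/31/*q*/31/*6k*/31/*ta*/31/*u8'.

'2jgr*/31/*q*/31/*6k*/31/*ta*/31/*u8'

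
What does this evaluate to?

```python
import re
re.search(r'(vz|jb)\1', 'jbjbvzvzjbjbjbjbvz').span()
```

`\1` is not a pattern — it's the concrete string captured by group 1, re-applied verbatim.
`re.search` tries every starting position until one works.
The match spans [0:4] → 'jbjb'.
Captured: group 1 = 'jb'.

(0, 4)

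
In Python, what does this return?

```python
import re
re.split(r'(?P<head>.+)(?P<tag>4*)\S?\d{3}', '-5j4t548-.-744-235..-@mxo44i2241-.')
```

['', '-5j4t548-.-744-235..-@mxo44i2', '', '-.']

This matches one or more of any character (captured as 'head'); then zero or more of a literal '4' (captured as 'tag'); then optionally a non-whitespace character, then exactly 3 of a digit.
Matches to split on: at [0:32] → '-5j4t548-.-744-235..-@mxo44i2241'.
Because the pattern has a capturing group, `split` also inserts each captured text between the pieces.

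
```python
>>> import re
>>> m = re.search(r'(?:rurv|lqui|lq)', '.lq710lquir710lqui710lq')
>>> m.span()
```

(1, 3)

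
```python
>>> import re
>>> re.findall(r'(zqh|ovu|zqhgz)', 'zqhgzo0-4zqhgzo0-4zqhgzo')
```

['zqh', 'zqh', 'zqh']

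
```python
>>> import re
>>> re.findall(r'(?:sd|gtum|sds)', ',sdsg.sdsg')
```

Alternation tries branches left to right and keeps the first one that lets the overall match succeed at that position.
Walking the string: at [1:3] → 'sd'; at [6:8] → 'sd'.
Since nothing is captured, `findall` lists the 2 matched substrings directly.

['sd', 'sd']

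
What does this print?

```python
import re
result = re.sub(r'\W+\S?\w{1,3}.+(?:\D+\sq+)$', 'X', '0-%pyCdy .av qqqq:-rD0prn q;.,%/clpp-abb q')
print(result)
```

0X

This matches one or more of a non-word character, then optionally a non-whitespace character, then 1 to 3 of a word character; then one or more of any character; then one or more of a non-digit, then whitespace, then one or more of the literal 'q' (non-capturing group); then anchored at the end.
Matches: at [1:42] → '-%pyCdy .av qqqq:-rD0prn q;.,%/clpp-abb q'.
Each match is replaced by 'X'.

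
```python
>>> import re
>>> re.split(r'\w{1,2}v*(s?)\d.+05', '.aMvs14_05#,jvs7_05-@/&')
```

The pattern matches 1 to 2 of a word character, then zero or more of the literal 'v'; then optionally a literal 's' (captured); then a digit, then one or more of any character, then the literal '05'.
Matches to split on: at [1:19] → 'aMvs14_05#,jvs7_05'.
Because the pattern has a capturing group, `split` also inserts each captured text between the pieces.

['.', 's', '-@/&']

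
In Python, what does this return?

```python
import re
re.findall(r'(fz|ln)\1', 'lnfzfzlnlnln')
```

`\1` has to match the exact text group 1 already captured.
Scanning left to right: at [2:6] match 'fzfz', group 1 = 'fz'; at [6:10] match 'lnln', group 1 = 'ln'.
Because there's exactly one group, `findall` drops the full match and keeps group 1 from each hit.

['fz', 'ln']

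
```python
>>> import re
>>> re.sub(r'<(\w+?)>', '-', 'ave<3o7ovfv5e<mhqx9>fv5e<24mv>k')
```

'ave<3o7ovfv5e-fv5e-k'

Each match is replaced by '-'.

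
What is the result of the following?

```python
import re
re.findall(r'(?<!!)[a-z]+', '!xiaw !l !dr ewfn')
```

The negative lookahead/lookbehind blocks any match where the forbidden context is present.
Walking the string: at [2:5] → 'iaw'; at [11:12] → 'r'; at [13:17] → 'ewfn'.
Since nothing is captured, `findall` lists the 3 matched substrings directly.

['iaw', 'r', 'ewfn']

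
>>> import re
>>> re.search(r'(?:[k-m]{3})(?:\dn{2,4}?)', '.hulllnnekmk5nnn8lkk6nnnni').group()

'kmk5nn'

The pattern matches exactly 3 of a character in [k-m] (non-capturing group); then a digit, then 2 to 4 of the literal 'n' (lazy) (non-capturing group).
`search` walks the string left to right and returns the first match it finds.
The match spans [9:15] → 'kmk5nn'.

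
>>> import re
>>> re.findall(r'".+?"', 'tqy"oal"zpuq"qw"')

['"oal"', '"qw"']

Because the quantifier is non-greedy, it stops expanding at the earliest point where the rest of the pattern can succeed.
Walking the string: at [3:8] → '"oal"'; at [12:16] → '"qw"'.
Since nothing is captured, `findall` lists the 2 matched substrings directly.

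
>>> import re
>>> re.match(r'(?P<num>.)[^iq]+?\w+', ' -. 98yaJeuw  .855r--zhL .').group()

`re.match` won't scan ahead — the pattern has to work from the very first character.
The match spans [0:12] → ' -. 98yaJeuw'.

' -. 98yaJeuw'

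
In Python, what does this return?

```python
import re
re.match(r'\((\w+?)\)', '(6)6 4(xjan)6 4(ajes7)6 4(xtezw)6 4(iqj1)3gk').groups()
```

('6',)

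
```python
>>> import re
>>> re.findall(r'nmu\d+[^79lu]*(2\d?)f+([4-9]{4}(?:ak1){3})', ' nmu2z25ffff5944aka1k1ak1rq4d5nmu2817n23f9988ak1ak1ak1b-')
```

This matches the literal 'nmu', then one or more of a digit, then zero or more of any character except [79lu]; then the literal '2', then optionally a digit (captured); then one or more of a literal 'f'; then exactly 4 of a character in [4-9], then the literal 'ak1' repeated 3 times (captured).
Matches: at [30:54] match 'nmu2817n23f9988ak1ak1ak1', groups = ('23', '9988ak1ak1ak1').
`findall` packs the 2 group values into a tuple for every match.

[('23', '9988ak1ak1ak1')]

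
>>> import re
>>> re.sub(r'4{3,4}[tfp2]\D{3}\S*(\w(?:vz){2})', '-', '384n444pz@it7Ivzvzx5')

'384n-x5'

This matches 3 to 4 of the literal '4', then one of [tfp2]; then exactly 3 of a non-digit, then zero or more of a non-whitespace character; then a word character, then the literal 'vz' repeated 2 times (captured).
Matches: at [4:18] → '444pz@it7Ivzvz'.
Each match is replaced by '-'.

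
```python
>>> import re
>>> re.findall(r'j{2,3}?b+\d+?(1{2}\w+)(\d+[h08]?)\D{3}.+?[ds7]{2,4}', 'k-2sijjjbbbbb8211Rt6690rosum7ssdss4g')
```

[('11Rt669', '0')]

Multiple groups make `findall` return tuples — one 2-tuple for the one match.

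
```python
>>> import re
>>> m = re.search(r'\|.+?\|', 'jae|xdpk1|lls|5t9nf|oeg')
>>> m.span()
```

(3, 10)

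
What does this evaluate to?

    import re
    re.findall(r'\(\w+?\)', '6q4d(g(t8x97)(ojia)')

['(t8x97)', '(ojia)']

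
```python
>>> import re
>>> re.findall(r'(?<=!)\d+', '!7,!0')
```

['7', '0']

Because the assertion is zero-width, the text it checks is not consumed and won't appear in the result.
No capturing groups, so `findall` returns the 2 full match strings.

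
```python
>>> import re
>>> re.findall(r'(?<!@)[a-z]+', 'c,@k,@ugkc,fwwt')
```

['c', 'gkc', 'fwwt']

Because the assertion is negative and zero-width, positions next to the forbidden text are skipped.
Walking the string: at [0:1] → 'c'; at [7:10] → 'gkc'; at [11:15] → 'fwwt'.
No capturing groups, so `findall` returns the 3 full match strings.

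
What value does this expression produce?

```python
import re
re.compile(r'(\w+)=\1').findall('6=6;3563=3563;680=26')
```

`\1` is not a pattern — it's the concrete string captured by group 1, re-applied verbatim.
Walking the string: at [0:3] match '6=6', group 1 = '6'; at [4:13] match '3563=3563', group 1 = '3563'.
With a single group, `findall` returns only what that group captured — 2 items.

['6', '3563']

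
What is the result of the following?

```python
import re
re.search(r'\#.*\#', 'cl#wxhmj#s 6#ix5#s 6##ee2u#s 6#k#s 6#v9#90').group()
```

'#wxhmj#s 6#ix5#s 6##ee2u#s 6#k#s 6#v9#'

`search` walks the string left to right and returns the first match it finds.
The match spans [2:40] → '#wxhmj#s 6#ix5#s 6##ee2u#s 6#k#s 6#v9#'.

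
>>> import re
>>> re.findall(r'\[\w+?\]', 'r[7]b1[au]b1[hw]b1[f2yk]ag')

['[7]', '[au]', '[hw]', '[f2yk]']

Since nothing is captured, `findall` lists the 4 matched substrings directly.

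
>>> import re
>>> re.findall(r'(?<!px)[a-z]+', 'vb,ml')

['vb', 'ml']

Because the assertion is negative and zero-width, positions next to the forbidden text are skipped.
Walking the string: at [0:2] → 'vb'; at [3:5] → 'ml'.
Since nothing is captured, `findall` lists the 2 matched substrings directly.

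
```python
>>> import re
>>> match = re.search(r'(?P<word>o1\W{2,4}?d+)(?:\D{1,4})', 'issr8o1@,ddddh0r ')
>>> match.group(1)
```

The pattern matches the literal 'o1', then 2 to 4 of a non-word character (lazy), then one or more of the literal 'd' (captured as 'word'); then 1 to 4 of a non-digit (non-capturing group).
`search` walks the string left to right and returns the first match it finds.
The match spans [5:14] → 'o1@,ddddh'.
Captured: group 1 = 'o1@,dddd'.

'o1@,dddd'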